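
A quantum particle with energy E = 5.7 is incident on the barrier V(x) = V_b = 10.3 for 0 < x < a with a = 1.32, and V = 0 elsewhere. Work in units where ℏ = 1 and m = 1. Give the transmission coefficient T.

T = 0.00132

E < V_b: inside the barrier ψ ∝ e^{±κx} with κ = √(2m(V_b − E))/ℏ = 3.033.
κa = 4.004, sinh(κa) = 27.39.
Matching ψ, ψ′ at both faces gives T = [1 + V_b² sinh²(κa) / (4E(V_b − E))]⁻¹ = 1/760.0 = 0.00132.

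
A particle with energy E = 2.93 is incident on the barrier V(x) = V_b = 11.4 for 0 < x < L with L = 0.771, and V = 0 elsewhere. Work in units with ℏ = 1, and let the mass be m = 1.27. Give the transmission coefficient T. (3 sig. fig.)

E < V_b: inside the barrier ψ ∝ e^{±κx} with κ = √(2m(V_b − E))/ℏ = 4.638.
κL = 3.576, sinh(κL) = 17.85.
The exact tunnelling result is T⁻¹ = 1 + V_b² sinh²(κL) / [4E(V_b − E)] = 418.3, so T = 0.00239.

T = 0.00239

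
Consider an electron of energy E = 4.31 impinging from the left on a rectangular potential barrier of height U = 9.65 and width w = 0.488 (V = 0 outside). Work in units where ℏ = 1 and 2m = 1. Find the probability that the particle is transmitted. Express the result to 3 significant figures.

T = 0.341

E < U: inside the barrier ψ ∝ e^{±κx} with κ = √(2m(U − E))/ℏ = 2.311.
κw = 1.128, sinh(κw) = 1.382.
Matching ψ, ψ′ at both faces gives T = [1 + U² sinh²(κw) / (4E(U − E))]⁻¹ = 1/2.933 = 0.341.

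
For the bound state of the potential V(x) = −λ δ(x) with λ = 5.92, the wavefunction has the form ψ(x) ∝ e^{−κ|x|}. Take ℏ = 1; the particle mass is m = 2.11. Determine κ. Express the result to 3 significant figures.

κ = 12.5

Integrate −(ℏ²/2m)ψ'' − λδ(x)ψ = Eψ from −ε to +ε: the ψ'' term gives ψ'(0⁺) − ψ'(0⁻) and the δ term gives −(2mλ/ℏ²)ψ(0).
With ψ ∝ e^{−κ|x|} this yields −2κ = −2mλ/ℏ², so κ = mλ/ℏ² = 12.49.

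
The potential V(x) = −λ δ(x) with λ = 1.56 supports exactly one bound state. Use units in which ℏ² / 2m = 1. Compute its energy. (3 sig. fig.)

For x ≠ 0 the bound state is ψ ∝ e^{−κ|x|}; integrating the TISE across the delta gives the cusp condition 2κ = 2mλ/ℏ², so κ = 0.7800.
Then E = −ℏ²κ²/(2m) = −mλ²/(2ℏ²) = -0.6084.

E = -0.608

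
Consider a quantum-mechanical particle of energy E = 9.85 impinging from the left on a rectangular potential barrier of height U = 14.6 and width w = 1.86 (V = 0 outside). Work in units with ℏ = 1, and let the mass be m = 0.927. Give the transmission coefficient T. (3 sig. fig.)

T = 0.0000564

Since E < U the interior solution is evanescent with decay constant κ = √(2m(U − E))/ℏ = 2.968.
κw = 5.520, sinh(κw) = 124.8.
Matching ψ, ψ′ at both faces gives T = [1 + U² sinh²(κw) / (4E(U − E))]⁻¹ = 1/17730 = 0.0000564.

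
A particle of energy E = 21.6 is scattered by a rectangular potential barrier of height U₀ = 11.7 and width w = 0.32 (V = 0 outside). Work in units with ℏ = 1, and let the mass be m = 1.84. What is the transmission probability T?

T = 0.877

E > U₀: inside the barrier k₂ = √(2m(E − U₀))/ℏ = 6.036, k₂w = 1.931.
T = [1 + U₀² sin²(k₂w) / (4E(E − U₀))]⁻¹ = 1/1.140 = 0.877.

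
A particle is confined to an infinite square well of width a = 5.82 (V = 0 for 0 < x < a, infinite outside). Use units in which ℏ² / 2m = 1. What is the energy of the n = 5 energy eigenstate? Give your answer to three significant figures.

E = 7.28

The infinite-well eigenfunctions ψ_n = √(2/a) sin(nπx/a) vanish at both walls, giving E_n = n²π²ℏ²/(2ma²).
E_5 = 5² × π² / (2 × 0.5 × 5.82²) = 7.284.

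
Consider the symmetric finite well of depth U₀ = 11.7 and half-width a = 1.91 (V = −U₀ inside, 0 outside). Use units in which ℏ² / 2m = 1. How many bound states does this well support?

N = 5

The dimensionless depth is z₀ = a√(2mU₀)/ℏ = 1.91 × √(11.70) = 6.533.
A new bound state (alternating even/odd) appears each time z₀ passes a multiple of π/2, so N = ⌊2z₀/π⌋ + 1 = ⌊4.159⌋ + 1 = 5.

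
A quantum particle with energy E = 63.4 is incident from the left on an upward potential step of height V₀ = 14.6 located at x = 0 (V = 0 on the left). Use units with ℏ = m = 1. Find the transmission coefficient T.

The wavenumbers are k₁ = √(2mE)/ℏ = 11.26 on the left and k₂ = √(2m(E − V₀))/ℏ = 9.879 on the right.
Continuity of ψ and ψ′ at the step yields the reflection amplitude r = (k₁ − k₂)/(k₁ + k₂) = 0.06534; thus R = |r|² = 0.004269, T = 0.9957.

T = 0.996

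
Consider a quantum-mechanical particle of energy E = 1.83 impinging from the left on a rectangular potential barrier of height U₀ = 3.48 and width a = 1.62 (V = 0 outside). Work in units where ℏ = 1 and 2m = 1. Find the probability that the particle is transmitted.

E < U₀: inside the barrier ψ ∝ e^{±κx} with κ = √(2m(U₀ − E))/ℏ = 1.285.
κa = 2.081, sinh(κa) = 3.944.
Matching ψ, ψ′ at both faces gives T = [1 + U₀² sinh²(κa) / (4E(U₀ − E))]⁻¹ = 1/16.59 = 0.0603.

T = 0.0603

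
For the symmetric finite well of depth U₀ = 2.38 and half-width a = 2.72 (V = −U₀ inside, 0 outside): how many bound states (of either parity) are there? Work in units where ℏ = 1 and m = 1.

Define the well-strength parameter z₀ = (a/ℏ)√(2mU₀) = 2.72 × √(2·1·2.38) = 5.934.
A new bound state (alternating even/odd) appears each time z₀ passes a multiple of π/2, so N = ⌊2z₀/π⌋ + 1 = ⌊3.778⌋ + 1 = 4.

N = 4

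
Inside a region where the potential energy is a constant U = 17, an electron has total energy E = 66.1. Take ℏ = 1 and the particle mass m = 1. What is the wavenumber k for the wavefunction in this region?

With E > U the solution is oscillatory, ψ ∝ e^{±ikx} with k = √(2m(E − U))/ℏ.
k = √(2 × 1 × 49.1) = 9.910.

k = 9.91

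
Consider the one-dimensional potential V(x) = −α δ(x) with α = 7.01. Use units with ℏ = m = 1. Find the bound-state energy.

The bound state is ψ(x) = √κ e^{−κ|x|}. The derivative jump ψ'(0⁺) − ψ'(0⁻) = −(2mα/ℏ²)ψ(0) fixes κ = mα/ℏ² = 7.010.
Then E = −ℏ²κ²/(2m) = −mα²/(2ℏ²) = -24.57.

E = -24.6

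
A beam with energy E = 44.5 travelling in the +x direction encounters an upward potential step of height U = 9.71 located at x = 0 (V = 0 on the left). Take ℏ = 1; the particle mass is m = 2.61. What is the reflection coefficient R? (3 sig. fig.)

R = 0.00378

The wavenumbers are k₁ = √(2mE)/ℏ = 15.24 on the left and k₂ = √(2m(E − U))/ℏ = 13.48 on the right.
Matching ψ and ψ′ at x = 0 gives r = (k₁ − k₂)/(k₁ + k₂), so R = r² = 0.003778 and T = 1 − R = 0.9962.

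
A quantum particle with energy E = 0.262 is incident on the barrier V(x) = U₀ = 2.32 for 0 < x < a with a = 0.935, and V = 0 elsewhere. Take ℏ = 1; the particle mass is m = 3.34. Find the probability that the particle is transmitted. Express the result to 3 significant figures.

Since E < U₀ the interior solution is evanescent with decay constant κ = √(2m(U₀ − E))/ℏ = 3.708.
κa = 3.467, sinh(κa) = 16.00.
The exact tunnelling result is T⁻¹ = 1 + U₀² sinh²(κa) / [4E(U₀ − E)] = 639.9, so T = 0.00156.

T = 0.00156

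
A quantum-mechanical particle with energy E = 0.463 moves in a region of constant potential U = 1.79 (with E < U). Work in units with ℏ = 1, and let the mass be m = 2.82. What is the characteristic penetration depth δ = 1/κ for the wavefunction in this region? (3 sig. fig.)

δ = 0.366

Since E < U the TISE in this region is ψ'' = κ²ψ with κ = √(2m(U − E))/ℏ.
κ = √(2 × 2.82 × 1.327) = 2.736. The penetration depth is δ = 1/κ = 0.366.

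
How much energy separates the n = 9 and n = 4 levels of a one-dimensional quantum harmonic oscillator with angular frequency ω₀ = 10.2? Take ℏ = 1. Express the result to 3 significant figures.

ΔE = 51.0

E_n = ℏω₀(n + ½), so ΔE = (9 − 4) ℏω₀ = 5 × 10.2 = 51.00.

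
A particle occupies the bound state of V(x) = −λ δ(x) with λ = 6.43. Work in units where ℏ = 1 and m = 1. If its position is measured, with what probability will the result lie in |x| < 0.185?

P = 0.907

The normalised bound state is ψ = √κ e^{−κ|x|} with κ = mλ/ℏ² = 6.430.
P(|x| < d) = ∫_{−d}^{d} κ e^{−2κ|x|} dx = 1 − e^{−2κd} = 1 − e^{−2.379} = 0.9074.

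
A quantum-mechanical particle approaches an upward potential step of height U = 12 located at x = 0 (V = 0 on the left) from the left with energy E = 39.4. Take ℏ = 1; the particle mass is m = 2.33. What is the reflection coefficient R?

R = 0.00820

On each side the TISE gives plane waves with k = √(2m(E − V))/ℏ: k₁ = √(2·2.33·39.4) = 13.55, k₂ = √(2·2.33·27.4) = 11.30.
Continuity of ψ and ψ′ at the step yields the reflection amplitude r = (k₁ − k₂)/(k₁ + k₂) = 0.09056; thus R = |r|² = 0.008201, T = 0.9918.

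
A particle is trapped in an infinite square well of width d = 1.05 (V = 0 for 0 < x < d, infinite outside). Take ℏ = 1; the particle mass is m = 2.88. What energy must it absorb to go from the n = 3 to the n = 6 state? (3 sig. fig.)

ΔE = 42.0

E_n = n²π²ℏ²/(2md²), so ΔE = (6² − 3²) π²ℏ²/(2md²).
ΔE = 27 × π² / (2 × 2.88 × 1.05²) = 41.96.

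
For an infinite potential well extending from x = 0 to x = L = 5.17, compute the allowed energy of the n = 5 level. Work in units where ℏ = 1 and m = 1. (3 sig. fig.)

Requiring ψ(0) = ψ(L) = 0 quantises k = nπ/L, hence E_n = ℏ²k²/2m = n²π²ℏ²/(2mL²).
E_5 = 5² × π² / (2 × 1 × 5.17²) = 4.616.

E = 4.62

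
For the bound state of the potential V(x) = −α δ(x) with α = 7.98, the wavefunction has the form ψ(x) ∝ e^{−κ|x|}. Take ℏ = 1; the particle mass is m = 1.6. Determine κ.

Integrating the TISE across x = 0 gives the cusp condition ψ'(0⁺) − ψ'(0⁻) = −(2mα/ℏ²)ψ(0).
With ψ ∝ e^{−κ|x|} this yields −2κ = −2mα/ℏ², so κ = mα/ℏ² = 12.77.

κ = 12.8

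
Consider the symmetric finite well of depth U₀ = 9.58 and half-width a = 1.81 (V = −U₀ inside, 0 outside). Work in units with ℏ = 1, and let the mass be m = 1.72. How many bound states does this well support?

N = 7

Define the well-strength parameter z₀ = (a/ℏ)√(2mU₀) = 1.81 × √(2·1.72·9.58) = 10.39.
A new bound state (alternating even/odd) appears each time z₀ passes a multiple of π/2, so N = ⌊2z₀/π⌋ + 1 = ⌊6.615⌋ + 1 = 7.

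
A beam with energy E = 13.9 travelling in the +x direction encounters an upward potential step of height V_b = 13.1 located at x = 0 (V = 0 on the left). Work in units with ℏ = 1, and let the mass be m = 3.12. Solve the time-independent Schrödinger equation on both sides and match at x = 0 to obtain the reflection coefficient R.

The wavenumbers are k₁ = √(2mE)/ℏ = 9.313 on the left and k₂ = √(2m(E − V_b))/ℏ = 2.234 on the right.
Matching ψ and ψ′ at x = 0 gives r = (k₁ − k₂)/(k₁ + k₂), so R = r² = 0.3758 and T = 1 − R = 0.6242.

R = 0.376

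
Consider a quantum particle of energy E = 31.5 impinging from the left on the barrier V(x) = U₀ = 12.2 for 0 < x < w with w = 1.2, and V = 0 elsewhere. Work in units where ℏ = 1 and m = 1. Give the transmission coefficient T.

T = 0.951

Above the barrier the interior wavenumber is k₂ = √(2m(E − U₀))/ℏ = 6.213, giving phase k₂w = 7.455.
Matching at both interfaces gives T⁻¹ = 1 + U₀² sin²(k₂w) / [4E(E − U₀)] = 1.052, hence T = 0.951.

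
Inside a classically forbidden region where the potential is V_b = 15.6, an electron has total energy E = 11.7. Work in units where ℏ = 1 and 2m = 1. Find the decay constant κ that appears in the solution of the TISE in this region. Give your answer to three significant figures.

Since E < V_b the TISE in this region is ψ'' = κ²ψ with κ = √(2m(V_b − E))/ℏ.
κ = √(2 × 0.5 × 3.9) = 1.975.

κ = 1.97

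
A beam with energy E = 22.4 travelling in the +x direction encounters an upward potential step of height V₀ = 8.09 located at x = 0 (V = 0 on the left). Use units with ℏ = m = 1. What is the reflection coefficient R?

R = 0.0124

The wavenumbers are k₁ = √(2mE)/ℏ = 6.693 on the left and k₂ = √(2m(E − V₀))/ℏ = 5.350 on the right.
Matching ψ and ψ′ at x = 0 gives r = (k₁ − k₂)/(k₁ + k₂), so R = r² = 0.01245 and T = 1 − R = 0.9876.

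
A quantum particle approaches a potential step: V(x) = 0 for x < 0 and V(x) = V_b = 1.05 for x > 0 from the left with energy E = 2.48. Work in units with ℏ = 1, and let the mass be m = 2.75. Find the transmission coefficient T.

T = 0.981

On each side the TISE gives plane waves with k = √(2m(E − V))/ℏ: k₁ = √(2·2.75·2.48) = 3.693, k₂ = √(2·2.75·1.43) = 2.804.
Continuity of ψ and ψ′ at the step yields the reflection amplitude r = (k₁ − k₂)/(k₁ + k₂) = 0.1368; thus R = |r|² = 0.01871, T = 0.9813.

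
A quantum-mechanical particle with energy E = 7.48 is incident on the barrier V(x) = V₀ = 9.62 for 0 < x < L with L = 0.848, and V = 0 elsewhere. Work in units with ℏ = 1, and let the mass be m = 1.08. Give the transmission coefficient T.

E < V₀: inside the barrier ψ ∝ e^{±κx} with κ = √(2m(V₀ − E))/ℏ = 2.150.
κL = 1.823, sinh(κL) = 3.015.
The exact tunnelling result is T⁻¹ = 1 + V₀² sinh²(κL) / [4E(V₀ − E)] = 14.14, so T = 0.0707.

T = 0.0707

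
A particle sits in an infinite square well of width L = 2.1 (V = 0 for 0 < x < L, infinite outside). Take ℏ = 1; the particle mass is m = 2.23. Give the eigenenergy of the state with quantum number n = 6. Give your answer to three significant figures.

E = 18.1

Requiring ψ(0) = ψ(L) = 0 quantises k = nπ/L, hence E_n = ℏ²k²/2m = n²π²ℏ²/(2mL²).
E_6 = 6² × π² / (2 × 2.23 × 2.1²) = 18.06.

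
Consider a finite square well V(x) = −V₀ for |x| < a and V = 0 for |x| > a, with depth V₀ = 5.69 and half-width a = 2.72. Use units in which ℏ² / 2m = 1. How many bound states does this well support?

Define the well-strength parameter z₀ = (a/ℏ)√(2mV₀) = 2.72 × √(2·0.5·5.69) = 6.488.
A new bound state (alternating even/odd) appears each time z₀ passes a multiple of π/2, so N = ⌊2z₀/π⌋ + 1 = ⌊4.131⌋ + 1 = 5.

N = 5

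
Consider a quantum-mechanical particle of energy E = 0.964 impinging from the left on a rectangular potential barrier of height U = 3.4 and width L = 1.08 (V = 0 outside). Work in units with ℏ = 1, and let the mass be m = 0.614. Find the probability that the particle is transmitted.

T = 0.0752

E < U: inside the barrier ψ ∝ e^{±κx} with κ = √(2m(U − E))/ℏ = 1.730.
κL = 1.868, sinh(κL) = 3.160.
Matching ψ, ψ′ at both faces gives T = [1 + U² sinh²(κL) / (4E(U − E))]⁻¹ = 1/13.29 = 0.0752.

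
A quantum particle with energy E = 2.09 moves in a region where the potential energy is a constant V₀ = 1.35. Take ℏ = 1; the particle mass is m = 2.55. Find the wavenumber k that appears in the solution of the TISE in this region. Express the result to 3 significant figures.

k = 1.94

With E > V₀ the solution is oscillatory, ψ ∝ e^{±ikx} with k = √(2m(E − V₀))/ℏ.
k = √(2 × 2.55 × 0.74) = 1.943.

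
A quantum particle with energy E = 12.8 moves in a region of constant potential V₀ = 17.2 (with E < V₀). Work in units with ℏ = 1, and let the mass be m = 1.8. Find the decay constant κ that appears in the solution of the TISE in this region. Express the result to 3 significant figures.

κ = 3.98

Since E < V₀ the TISE in this region is ψ'' = κ²ψ with κ = √(2m(V₀ − E))/ℏ.
κ = √(2 × 1.8 × 4.4) = 3.980.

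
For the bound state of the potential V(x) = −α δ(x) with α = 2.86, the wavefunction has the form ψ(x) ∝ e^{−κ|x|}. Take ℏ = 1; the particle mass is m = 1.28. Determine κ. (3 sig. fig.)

Integrate −(ℏ²/2m)ψ'' − αδ(x)ψ = Eψ from −ε to +ε: the ψ'' term gives ψ'(0⁺) − ψ'(0⁻) and the δ term gives −(2mα/ℏ²)ψ(0).
With ψ ∝ e^{−κ|x|} this yields −2κ = −2mα/ℏ², so κ = mα/ℏ² = 3.661.

κ = 3.66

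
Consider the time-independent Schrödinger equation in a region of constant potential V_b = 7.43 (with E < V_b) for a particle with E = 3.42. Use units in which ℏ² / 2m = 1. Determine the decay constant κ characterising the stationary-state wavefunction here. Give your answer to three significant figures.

κ = 2.00

Since E < V_b the TISE in this region is ψ'' = κ²ψ with κ = √(2m(V_b − E))/ℏ.
κ = √(2 × 0.5 × 4.01) = 2.002.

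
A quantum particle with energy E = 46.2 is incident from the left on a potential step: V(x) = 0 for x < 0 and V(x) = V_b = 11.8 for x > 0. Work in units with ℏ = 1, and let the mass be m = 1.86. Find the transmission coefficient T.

T = 0.995

On each side the TISE gives plane waves with k = √(2m(E − V))/ℏ: k₁ = √(2·1.86·46.2) = 13.11, k₂ = √(2·1.86·34.4) = 11.31.
Matching ψ and ψ′ at x = 0 gives r = (k₁ − k₂)/(k₁ + k₂), so R = r² = 0.005417 and T = 1 − R = 0.9946.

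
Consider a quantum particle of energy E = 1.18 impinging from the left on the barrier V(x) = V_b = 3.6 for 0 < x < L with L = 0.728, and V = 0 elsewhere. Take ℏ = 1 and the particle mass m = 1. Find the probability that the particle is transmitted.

T = 0.135

Since E < V_b the interior solution is evanescent with decay constant κ = √(2m(V_b − E))/ℏ = 2.200.
κL = 1.602, sinh(κL) = 2.380.
Matching ψ, ψ′ at both faces gives T = [1 + V_b² sinh²(κL) / (4E(V_b − E))]⁻¹ = 1/7.425 = 0.135.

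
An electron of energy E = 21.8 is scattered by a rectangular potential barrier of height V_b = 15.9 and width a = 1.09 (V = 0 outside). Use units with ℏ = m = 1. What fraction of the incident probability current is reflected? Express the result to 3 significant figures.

R = 0.136

E > V_b: inside the barrier k₂ = √(2m(E − V_b))/ℏ = 3.435, k₂a = 3.744.
Matching at both interfaces gives T⁻¹ = 1 + V_b² sin²(k₂a) / [4E(E − V_b)] = 1.158, hence T = 0.864.
R = 1 − T = 0.136.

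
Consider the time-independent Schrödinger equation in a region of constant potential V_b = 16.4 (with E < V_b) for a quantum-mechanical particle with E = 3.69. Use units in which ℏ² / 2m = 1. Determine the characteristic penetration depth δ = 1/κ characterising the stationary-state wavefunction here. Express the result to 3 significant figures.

Since E < V_b the TISE in this region is ψ'' = κ²ψ with κ = √(2m(V_b − E))/ℏ.
κ = √(2 × 0.5 × 12.71) = 3.565. The penetration depth is δ = 1/κ = 0.280.

δ = 0.280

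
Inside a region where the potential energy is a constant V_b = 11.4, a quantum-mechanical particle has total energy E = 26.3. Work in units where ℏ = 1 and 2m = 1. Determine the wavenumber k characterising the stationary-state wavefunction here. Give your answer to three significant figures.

With E > V_b the solution is oscillatory, ψ ∝ e^{±ikx} with k = √(2m(E − V_b))/ℏ.
k = √(2 × 0.5 × 14.9) = 3.860.

k = 3.86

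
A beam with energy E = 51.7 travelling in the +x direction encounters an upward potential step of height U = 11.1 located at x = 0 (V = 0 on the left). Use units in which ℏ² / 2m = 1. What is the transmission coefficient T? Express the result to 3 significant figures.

T = 0.996

The wavenumbers are k₁ = √(2mE)/ℏ = 7.190 on the left and k₂ = √(2m(E − U))/ℏ = 6.372 on the right.
Continuity of ψ and ψ′ at the step yields the reflection amplitude r = (k₁ − k₂)/(k₁ + k₂) = 0.06035; thus R = |r|² = 0.003642, T = 0.9964.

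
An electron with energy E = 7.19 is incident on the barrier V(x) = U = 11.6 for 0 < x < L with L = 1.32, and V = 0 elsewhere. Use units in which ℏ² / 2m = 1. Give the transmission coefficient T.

Since E < U the interior solution is evanescent with decay constant κ = √(2m(U − E))/ℏ = 2.100.
κL = 2.772, sinh(κL) = 7.964.
Matching ψ, ψ′ at both faces gives T = [1 + U² sinh²(κL) / (4E(U − E))]⁻¹ = 1/68.29 = 0.0146.

T = 0.0146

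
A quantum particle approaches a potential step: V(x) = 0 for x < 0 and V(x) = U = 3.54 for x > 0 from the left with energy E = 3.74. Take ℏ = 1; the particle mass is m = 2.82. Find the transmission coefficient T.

T = 0.610

The wavenumbers are k₁ = √(2mE)/ℏ = 4.593 on the left and k₂ = √(2m(E − U))/ℏ = 1.062 on the right.
Matching ψ and ψ′ at x = 0 gives r = (k₁ − k₂)/(k₁ + k₂), so R = r² = 0.3898 and T = 1 − R = 0.6102.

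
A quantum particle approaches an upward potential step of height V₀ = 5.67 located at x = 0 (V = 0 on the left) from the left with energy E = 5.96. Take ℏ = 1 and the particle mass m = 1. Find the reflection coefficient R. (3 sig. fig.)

On each side the TISE gives plane waves with k = √(2m(E − V))/ℏ: k₁ = √(2·1·5.96) = 3.453, k₂ = √(2·1·0.29) = 0.7616.
Matching ψ and ψ′ at x = 0 gives r = (k₁ − k₂)/(k₁ + k₂), so R = r² = 0.4078 and T = 1 − R = 0.5922.

R = 0.408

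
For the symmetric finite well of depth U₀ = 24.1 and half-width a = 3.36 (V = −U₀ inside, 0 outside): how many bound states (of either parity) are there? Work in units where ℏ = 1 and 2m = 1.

The dimensionless depth is z₀ = a√(2mU₀)/ℏ = 3.36 × √(24.10) = 16.49.
The even/odd transcendental equations gain one root per π/2 in z₀, giving N = 1 + ⌊2z₀/π⌋ = 1 + ⌊10.50⌋ = 11.

N = 11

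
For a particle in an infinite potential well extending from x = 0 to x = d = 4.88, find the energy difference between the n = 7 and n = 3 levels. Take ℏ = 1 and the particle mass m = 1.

E_n = n²π²ℏ²/(2md²), so ΔE = (7² − 3²) π²ℏ²/(2md²).
ΔE = 40 × π² / (2 × 1 × 4.88²) = 8.289.

ΔE = 8.29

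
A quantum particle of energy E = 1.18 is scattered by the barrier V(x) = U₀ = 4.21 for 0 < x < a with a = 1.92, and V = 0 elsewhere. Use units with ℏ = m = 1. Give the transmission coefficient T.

T = 0.000253

E < U₀: inside the barrier ψ ∝ e^{±κx} with κ = √(2m(U₀ − E))/ℏ = 2.462.
κa = 4.726, sinh(κa) = 56.44.
The exact tunnelling result is T⁻¹ = 1 + U₀² sinh²(κa) / [4E(U₀ − E)] = 3949, so T = 0.000253.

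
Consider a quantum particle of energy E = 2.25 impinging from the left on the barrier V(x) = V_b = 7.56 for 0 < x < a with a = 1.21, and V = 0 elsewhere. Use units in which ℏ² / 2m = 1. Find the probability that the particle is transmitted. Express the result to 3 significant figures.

Since E < V_b the interior solution is evanescent with decay constant κ = √(2m(V_b − E))/ℏ = 2.304.
κa = 2.788, sinh(κa) = 8.096.
The exact tunnelling result is T⁻¹ = 1 + V_b² sinh²(κa) / [4E(V_b − E)] = 79.38, so T = 0.0126.

T = 0.0126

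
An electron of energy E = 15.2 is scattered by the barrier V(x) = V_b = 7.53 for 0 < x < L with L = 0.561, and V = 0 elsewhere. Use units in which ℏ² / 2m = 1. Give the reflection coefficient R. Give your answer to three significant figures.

Above the barrier the interior wavenumber is k₂ = √(2m(E − V_b))/ℏ = 2.769, giving phase k₂L = 1.554.
T = [1 + V_b² sin²(k₂L) / (4E(E − V_b))]⁻¹ = 1/1.122 = 0.892.
R = 1 − T = 0.108.

R = 0.108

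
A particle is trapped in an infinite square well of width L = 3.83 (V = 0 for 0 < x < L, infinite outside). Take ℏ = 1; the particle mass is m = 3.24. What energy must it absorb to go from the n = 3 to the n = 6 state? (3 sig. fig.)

ΔE = 2.80

E_n = n²π²ℏ²/(2mL²), so ΔE = (6² − 3²) π²ℏ²/(2mL²).
ΔE = 27 × π² / (2 × 3.24 × 3.83²) = 2.803.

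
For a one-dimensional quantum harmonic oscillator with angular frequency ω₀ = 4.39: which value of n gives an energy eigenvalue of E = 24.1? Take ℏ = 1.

Invert E_n = (n + ½)ℏω₀: n = E/ℏω₀ − ½ = 4.990, so n = 5.

n = 5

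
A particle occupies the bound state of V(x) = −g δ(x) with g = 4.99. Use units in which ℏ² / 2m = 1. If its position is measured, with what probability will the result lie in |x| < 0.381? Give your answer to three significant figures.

P = 0.851

The normalised bound state is ψ = √κ e^{−κ|x|} with κ = mg/ℏ² = 2.495.
P(|x| < d) = ∫_{−d}^{d} κ e^{−2κ|x|} dx = 1 − e^{−2κd} = 1 − e^{−1.901} = 0.8506.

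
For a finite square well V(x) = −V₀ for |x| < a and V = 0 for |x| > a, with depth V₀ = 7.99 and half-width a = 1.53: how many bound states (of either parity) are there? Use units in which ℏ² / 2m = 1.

N = 3

Define the well-strength parameter z₀ = (a/ℏ)√(2mV₀) = 1.53 × √(2·0.5·7.99) = 4.325.
The even/odd transcendental equations gain one root per π/2 in z₀, giving N = 1 + ⌊2z₀/π⌋ = 1 + ⌊2.753⌋ = 3.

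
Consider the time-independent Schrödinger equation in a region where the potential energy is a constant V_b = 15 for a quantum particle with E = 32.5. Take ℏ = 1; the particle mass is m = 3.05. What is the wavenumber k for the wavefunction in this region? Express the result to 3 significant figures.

With E > V_b the solution is oscillatory, ψ ∝ e^{±ikx} with k = √(2m(E − V_b))/ℏ.
k = √(2 × 3.05 × 17.5) = 10.33.

k = 10.3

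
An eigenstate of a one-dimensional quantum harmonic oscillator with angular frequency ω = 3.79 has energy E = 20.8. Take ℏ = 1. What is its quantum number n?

n = 5

E_n = ℏω(n + ½) ⇒ n = E/(ℏω) − ½ = 20.8/3.79 − 0.5 = 4.988 → n = 5.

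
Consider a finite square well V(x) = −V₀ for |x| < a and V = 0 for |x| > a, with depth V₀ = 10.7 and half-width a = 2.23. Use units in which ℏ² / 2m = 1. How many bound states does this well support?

Define the well-strength parameter z₀ = (a/ℏ)√(2mV₀) = 2.23 × √(2·0.5·10.7) = 7.295.
A new bound state (alternating even/odd) appears each time z₀ passes a multiple of π/2, so N = ⌊2z₀/π⌋ + 1 = ⌊4.644⌋ + 1 = 5.

N = 5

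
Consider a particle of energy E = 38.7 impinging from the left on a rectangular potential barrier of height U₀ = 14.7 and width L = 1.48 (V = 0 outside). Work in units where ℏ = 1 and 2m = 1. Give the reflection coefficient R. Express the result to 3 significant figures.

R = 0.0379

Above the barrier the interior wavenumber is k₂ = √(2m(E − U₀))/ℏ = 4.899, giving phase k₂L = 7.250.
T = [1 + U₀² sin²(k₂L) / (4E(E − U₀))]⁻¹ = 1/1.039 = 0.962.
R = 1 − T = 0.0379.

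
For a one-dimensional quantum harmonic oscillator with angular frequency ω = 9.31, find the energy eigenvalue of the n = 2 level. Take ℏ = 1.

E = 23.3

Using E_n = (n + ½)ℏω: E_2 = 2.5 × 9.31 = 23.28.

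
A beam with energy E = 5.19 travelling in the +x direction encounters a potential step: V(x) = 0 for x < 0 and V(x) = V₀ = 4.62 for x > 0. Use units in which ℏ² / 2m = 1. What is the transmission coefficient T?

T = 0.748

The wavenumbers are k₁ = √(2mE)/ℏ = 2.278 on the left and k₂ = √(2m(E − V₀))/ℏ = 0.7550 on the right.
Continuity of ψ and ψ′ at the step yields the reflection amplitude r = (k₁ − k₂)/(k₁ + k₂) = 0.5022; thus R = |r|² = 0.2522, T = 0.7478.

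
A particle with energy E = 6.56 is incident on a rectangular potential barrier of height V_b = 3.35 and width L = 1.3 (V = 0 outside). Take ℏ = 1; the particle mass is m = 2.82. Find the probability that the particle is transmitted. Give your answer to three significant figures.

E > V_b: inside the barrier k₂ = √(2m(E − V_b))/ℏ = 4.255, k₂L = 5.531.
T = [1 + V_b² sin²(k₂L) / (4E(E − V_b))]⁻¹ = 1/1.062 = 0.941.

T = 0.941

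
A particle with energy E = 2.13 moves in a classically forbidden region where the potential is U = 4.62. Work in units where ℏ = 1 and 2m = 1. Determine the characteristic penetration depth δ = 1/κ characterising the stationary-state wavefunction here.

δ = 0.634

Since E < U the TISE in this region is ψ'' = κ²ψ with κ = √(2m(U − E))/ℏ.
κ = √(2 × 0.5 × 2.49) = 1.578. The penetration depth is δ = 1/κ = 0.634.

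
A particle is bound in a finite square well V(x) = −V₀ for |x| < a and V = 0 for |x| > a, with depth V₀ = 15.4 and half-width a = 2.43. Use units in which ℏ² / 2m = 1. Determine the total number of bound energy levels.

The dimensionless depth is z₀ = a√(2mV₀)/ℏ = 2.43 × √(15.40) = 9.536.
A new bound state (alternating even/odd) appears each time z₀ passes a multiple of π/2, so N = ⌊2z₀/π⌋ + 1 = ⌊6.071⌋ + 1 = 7.

N = 7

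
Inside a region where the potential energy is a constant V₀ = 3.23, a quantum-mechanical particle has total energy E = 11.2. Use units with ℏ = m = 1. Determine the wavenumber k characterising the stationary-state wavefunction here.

With E > V₀ the solution is oscillatory, ψ ∝ e^{±ikx} with k = √(2m(E − V₀))/ℏ.
k = √(2 × 1 × 7.97) = 3.992.

k = 3.99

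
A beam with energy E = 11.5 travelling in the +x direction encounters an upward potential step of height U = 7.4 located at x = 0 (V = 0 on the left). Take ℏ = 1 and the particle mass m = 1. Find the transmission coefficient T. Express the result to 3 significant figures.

The wavenumbers are k₁ = √(2mE)/ℏ = 4.796 on the left and k₂ = √(2m(E − U))/ℏ = 2.864 on the right.
Matching ψ and ψ′ at x = 0 gives r = (k₁ − k₂)/(k₁ + k₂), so R = r² = 0.06364 and T = 1 − R = 0.9364.

T = 0.936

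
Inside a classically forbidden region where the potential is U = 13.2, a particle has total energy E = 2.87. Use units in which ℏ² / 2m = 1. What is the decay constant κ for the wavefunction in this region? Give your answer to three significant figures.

Since E < U the TISE in this region is ψ'' = κ²ψ with κ = √(2m(U − E))/ℏ.
κ = √(2 × 0.5 × 10.33) = 3.214.

κ = 3.21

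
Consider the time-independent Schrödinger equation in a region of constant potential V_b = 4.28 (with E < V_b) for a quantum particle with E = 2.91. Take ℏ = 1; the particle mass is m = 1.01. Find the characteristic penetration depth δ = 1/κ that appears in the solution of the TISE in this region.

Since E < V_b the TISE in this region is ψ'' = κ²ψ with κ = √(2m(V_b − E))/ℏ.
κ = √(2 × 1.01 × 1.37) = 1.664. The penetration depth is δ = 1/κ = 0.601.

δ = 0.601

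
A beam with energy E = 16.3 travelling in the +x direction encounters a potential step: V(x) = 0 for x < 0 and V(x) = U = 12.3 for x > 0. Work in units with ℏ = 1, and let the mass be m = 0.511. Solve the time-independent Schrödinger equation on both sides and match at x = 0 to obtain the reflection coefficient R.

R = 0.114

The wavenumbers are k₁ = √(2mE)/ℏ = 4.081 on the left and k₂ = √(2m(E − U))/ℏ = 2.022 on the right.
Continuity of ψ and ψ′ at the step yields the reflection amplitude r = (k₁ − k₂)/(k₁ + k₂) = 0.3375; thus R = |r|² = 0.1139, T = 0.8861.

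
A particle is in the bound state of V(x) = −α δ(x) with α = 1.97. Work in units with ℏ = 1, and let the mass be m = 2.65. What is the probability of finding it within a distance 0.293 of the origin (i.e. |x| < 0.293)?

P = 0.953

The normalised bound state is ψ = √κ e^{−κ|x|} with κ = mα/ℏ² = 5.221.
P(|x| < d) = ∫_{−d}^{d} κ e^{−2κ|x|} dx = 1 − e^{−2κd} = 1 − e^{−3.059} = 0.9531.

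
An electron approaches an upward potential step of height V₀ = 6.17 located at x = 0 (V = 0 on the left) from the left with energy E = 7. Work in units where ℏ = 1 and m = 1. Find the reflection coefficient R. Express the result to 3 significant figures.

R = 0.238

The wavenumbers are k₁ = √(2mE)/ℏ = 3.742 on the left and k₂ = √(2m(E − V₀))/ℏ = 1.288 on the right.
Continuity of ψ and ψ′ at the step yields the reflection amplitude r = (k₁ − k₂)/(k₁ + k₂) = 0.4877; thus R = |r|² = 0.2379, T = 0.7621.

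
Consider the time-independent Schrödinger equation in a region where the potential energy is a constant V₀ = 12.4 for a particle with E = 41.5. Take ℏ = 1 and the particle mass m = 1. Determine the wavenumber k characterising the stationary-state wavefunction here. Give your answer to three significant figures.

k = 7.63

With E > V₀ the solution is oscillatory, ψ ∝ e^{±ikx} with k = √(2m(E − V₀))/ℏ.
k = √(2 × 1 × 29.1) = 7.629.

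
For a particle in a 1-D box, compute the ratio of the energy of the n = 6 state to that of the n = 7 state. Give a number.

0.734694

E_n = n²π²ℏ²/(2mL²) so the ratio is n₂²/n₁² = 36/49 = 0.734694.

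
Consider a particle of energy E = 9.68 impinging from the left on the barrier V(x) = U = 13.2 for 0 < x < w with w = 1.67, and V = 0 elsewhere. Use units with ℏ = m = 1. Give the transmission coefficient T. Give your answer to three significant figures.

T = 0.000443

E < U: inside the barrier ψ ∝ e^{±κx} with κ = √(2m(U − E))/ℏ = 2.653.
κw = 4.431, sinh(κw) = 42.00.
Matching ψ, ψ′ at both faces gives T = [1 + U² sinh²(κw) / (4E(U − E))]⁻¹ = 1/2256 = 0.000443.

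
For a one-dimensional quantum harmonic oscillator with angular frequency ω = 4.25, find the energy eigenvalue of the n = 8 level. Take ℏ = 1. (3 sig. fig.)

The oscillator eigenvalues are E_n = ℏω(n + ½), so E_8 = 4.25 × 8.5 = 36.13.

E = 36.1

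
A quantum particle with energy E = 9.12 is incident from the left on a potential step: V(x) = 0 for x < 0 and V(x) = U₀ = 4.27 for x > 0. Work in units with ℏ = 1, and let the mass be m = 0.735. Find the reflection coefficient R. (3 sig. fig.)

On each side the TISE gives plane waves with k = √(2m(E − V))/ℏ: k₁ = √(2·0.735·9.12) = 3.661, k₂ = √(2·0.735·4.85) = 2.670.
Matching ψ and ψ′ at x = 0 gives r = (k₁ − k₂)/(k₁ + k₂), so R = r² = 0.02452 and T = 1 − R = 0.9755.

R = 0.0245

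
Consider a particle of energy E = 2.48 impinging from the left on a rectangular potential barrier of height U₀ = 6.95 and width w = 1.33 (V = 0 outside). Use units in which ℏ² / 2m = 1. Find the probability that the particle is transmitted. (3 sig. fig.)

T = 0.0132

E < U₀: inside the barrier ψ ∝ e^{±κx} with κ = √(2m(U₀ − E))/ℏ = 2.114.
κw = 2.812, sinh(κw) = 8.291.
The exact tunnelling result is T⁻¹ = 1 + U₀² sinh²(κw) / [4E(U₀ − E)] = 75.88, so T = 0.0132.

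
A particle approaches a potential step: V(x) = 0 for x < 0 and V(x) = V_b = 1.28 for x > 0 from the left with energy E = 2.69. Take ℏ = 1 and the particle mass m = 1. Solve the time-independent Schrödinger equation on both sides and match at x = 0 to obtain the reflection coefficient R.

R = 0.0256

The wavenumbers are k₁ = √(2mE)/ℏ = 2.319 on the left and k₂ = √(2m(E − V_b))/ℏ = 1.679 on the right.
Continuity of ψ and ψ′ at the step yields the reflection amplitude r = (k₁ − k₂)/(k₁ + k₂) = 0.1601; thus R = |r|² = 0.02563, T = 0.9744.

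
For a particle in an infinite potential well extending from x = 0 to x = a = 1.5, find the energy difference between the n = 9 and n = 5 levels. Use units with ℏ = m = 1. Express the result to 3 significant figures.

ΔE = 123

E_n = n²π²ℏ²/(2ma²), so ΔE = (9² − 5²) π²ℏ²/(2ma²).
ΔE = 56 × π² / (2 × 1 × 1.5²) = 122.8.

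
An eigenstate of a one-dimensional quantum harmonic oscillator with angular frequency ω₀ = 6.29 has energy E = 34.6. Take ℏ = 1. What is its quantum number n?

Invert E_n = (n + ½)ℏω₀: n = E/ℏω₀ − ½ = 5.001, so n = 5.

n = 5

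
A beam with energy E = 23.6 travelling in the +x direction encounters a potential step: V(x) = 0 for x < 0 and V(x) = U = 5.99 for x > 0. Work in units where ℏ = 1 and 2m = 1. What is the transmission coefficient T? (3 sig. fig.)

T = 0.995

The wavenumbers are k₁ = √(2mE)/ℏ = 4.858 on the left and k₂ = √(2m(E − U))/ℏ = 4.196 on the right.
Matching ψ and ψ′ at x = 0 gives r = (k₁ − k₂)/(k₁ + k₂), so R = r² = 0.005338 and T = 1 − R = 0.9947.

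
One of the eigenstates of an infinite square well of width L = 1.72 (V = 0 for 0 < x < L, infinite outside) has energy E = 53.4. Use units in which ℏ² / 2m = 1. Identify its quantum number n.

For an infinite well E_n = n²π²ℏ²/(2mL²), so n = (L/πℏ)√(2mE).
n = (1.72/π) × √(2 × 0.5 × 53.4) = 4.001 → n = 4.

n = 4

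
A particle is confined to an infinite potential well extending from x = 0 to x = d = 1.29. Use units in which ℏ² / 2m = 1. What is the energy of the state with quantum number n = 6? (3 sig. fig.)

E = 214

Requiring ψ(0) = ψ(d) = 0 quantises k = nπ/d, hence E_n = ℏ²k²/2m = n²π²ℏ²/(2md²).
E_6 = 6² × π² / (2 × 0.5 × 1.29²) = 213.5.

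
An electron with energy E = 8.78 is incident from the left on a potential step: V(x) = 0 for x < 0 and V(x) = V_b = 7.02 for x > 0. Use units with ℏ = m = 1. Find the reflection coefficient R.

R = 0.146

On each side the TISE gives plane waves with k = √(2m(E − V))/ℏ: k₁ = √(2·1·8.78) = 4.190, k₂ = √(2·1·1.76) = 1.876.
Continuity of ψ and ψ′ at the step yields the reflection amplitude r = (k₁ − k₂)/(k₁ + k₂) = 0.3815; thus R = |r|² = 0.1455, T = 0.8545.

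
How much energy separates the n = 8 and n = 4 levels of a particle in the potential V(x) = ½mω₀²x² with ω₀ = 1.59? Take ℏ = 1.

ΔE = 6.36

E_n = ℏω₀(n + ½), so ΔE = (8 − 4) ℏω₀ = 4 × 1.59 = 6.360.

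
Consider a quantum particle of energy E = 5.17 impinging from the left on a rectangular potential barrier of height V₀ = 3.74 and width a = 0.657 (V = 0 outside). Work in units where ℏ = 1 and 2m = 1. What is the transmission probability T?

E > V₀: inside the barrier k₂ = √(2m(E − V₀))/ℏ = 1.196, k₂a = 0.7857.
T = [1 + V₀² sin²(k₂a) / (4E(E − V₀))]⁻¹ = 1/1.237 = 0.809.

T = 0.809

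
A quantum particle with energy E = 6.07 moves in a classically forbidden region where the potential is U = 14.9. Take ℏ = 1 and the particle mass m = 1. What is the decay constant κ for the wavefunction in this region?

κ = 4.20

Since E < U the TISE in this region is ψ'' = κ²ψ with κ = √(2m(U − E))/ℏ.
κ = √(2 × 1 × 8.83) = 4.202.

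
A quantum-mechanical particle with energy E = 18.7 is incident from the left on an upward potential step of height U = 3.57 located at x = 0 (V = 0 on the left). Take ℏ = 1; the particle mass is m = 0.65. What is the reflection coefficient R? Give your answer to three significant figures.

The wavenumbers are k₁ = √(2mE)/ℏ = 4.931 on the left and k₂ = √(2m(E − U))/ℏ = 4.435 on the right.
Continuity of ψ and ψ′ at the step yields the reflection amplitude r = (k₁ − k₂)/(k₁ + k₂) = 0.05291; thus R = |r|² = 0.002800, T = 0.9972.

R = 0.00280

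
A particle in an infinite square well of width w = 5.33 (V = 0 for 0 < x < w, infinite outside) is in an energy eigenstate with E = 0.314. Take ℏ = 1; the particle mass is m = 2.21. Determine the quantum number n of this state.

n = 2

From E_n = n²π²ℏ²/(2mw²) invert to n = √(2mw²E)/(πℏ).
n = (5.33/π) × √(2 × 2.21 × 0.314) = 1.999 → n = 2.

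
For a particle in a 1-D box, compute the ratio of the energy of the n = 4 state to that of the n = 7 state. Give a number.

0.326531

E_n = n²π²ℏ²/(2mL²) so the ratio is n₂²/n₁² = 16/49 = 0.326531.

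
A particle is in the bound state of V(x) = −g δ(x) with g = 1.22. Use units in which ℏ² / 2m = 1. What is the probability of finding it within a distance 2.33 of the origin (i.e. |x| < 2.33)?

P = 0.942

The normalised bound state is ψ = √κ e^{−κ|x|} with κ = mg/ℏ² = 0.6100.
P(|x| < d) = ∫_{−d}^{d} κ e^{−2κ|x|} dx = 1 − e^{−2κd} = 1 − e^{−2.843} = 0.9417.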